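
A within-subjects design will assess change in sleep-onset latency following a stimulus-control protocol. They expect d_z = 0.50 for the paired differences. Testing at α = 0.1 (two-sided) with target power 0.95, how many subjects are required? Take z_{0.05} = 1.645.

For a paired (one-sample on differences) test: n = ((z_{α/2} + z_β) / d)².
z_{α/2} + z_β = 1.645 + 1.645 = 3.290.
n = (3.290 / 0.50)² = 6.580² = 43.30.
Round up.

n = 44 pairs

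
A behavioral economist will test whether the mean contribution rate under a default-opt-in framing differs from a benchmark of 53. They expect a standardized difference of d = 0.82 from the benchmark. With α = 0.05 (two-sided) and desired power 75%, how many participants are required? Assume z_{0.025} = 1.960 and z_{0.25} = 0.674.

n = 11

For a one-sample test: n = ((z_{α/2} + z_β) / d)².
z_{α/2} + z_β = 1.960 + 0.674 = 2.634.
n = (2.634 / 0.82)² = 3.212² = 10.32.
Round up.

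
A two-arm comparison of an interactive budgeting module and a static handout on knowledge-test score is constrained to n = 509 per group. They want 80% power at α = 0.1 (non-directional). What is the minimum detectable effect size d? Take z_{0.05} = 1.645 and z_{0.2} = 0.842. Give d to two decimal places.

For two independent groups of n = 509 each: d_min = (z_{α/2} + z_β)·√(2/n).
z-sum = 1.645 + 0.842 = 2.487.
d_min = 2.487 × √(2/509) = 2.487 × 0.0627 = 0.156.

d_min ≈ 0.16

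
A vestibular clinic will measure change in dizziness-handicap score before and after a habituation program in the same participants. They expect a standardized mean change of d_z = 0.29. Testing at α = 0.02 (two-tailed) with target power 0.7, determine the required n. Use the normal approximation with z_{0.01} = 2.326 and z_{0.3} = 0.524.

n = 97 pairs

For a paired (one-sample on differences) test: n = ((z_{α/2} + z_β) / d)².
z_{α/2} + z_β = 2.326 + 0.524 = 2.850.
n = (2.850 / 0.29)² = 9.828² = 96.58.
Round up.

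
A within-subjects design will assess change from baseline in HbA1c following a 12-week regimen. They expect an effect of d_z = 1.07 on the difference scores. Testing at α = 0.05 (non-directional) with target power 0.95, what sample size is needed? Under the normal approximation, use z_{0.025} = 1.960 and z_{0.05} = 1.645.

For a paired (one-sample on differences) test: n = ((z_{α/2} + z_β) / d)².
z_{α/2} + z_β = 1.960 + 1.645 = 3.605.
n = (3.605 / 1.07)² = 3.369² = 11.35.
Round up.

n = 12 pairs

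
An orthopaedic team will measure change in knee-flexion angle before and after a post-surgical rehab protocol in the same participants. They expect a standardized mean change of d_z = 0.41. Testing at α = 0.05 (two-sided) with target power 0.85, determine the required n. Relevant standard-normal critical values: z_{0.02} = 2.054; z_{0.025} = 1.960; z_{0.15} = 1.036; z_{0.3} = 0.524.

n = 54 pairs

For a paired (one-sample on differences) test: n = ((z_{α/2} + z_β) / d)².
z_{α/2} + z_β = 1.960 + 1.036 = 2.996.
n = (2.996 / 0.41)² = 7.307² = 53.40.
Round up.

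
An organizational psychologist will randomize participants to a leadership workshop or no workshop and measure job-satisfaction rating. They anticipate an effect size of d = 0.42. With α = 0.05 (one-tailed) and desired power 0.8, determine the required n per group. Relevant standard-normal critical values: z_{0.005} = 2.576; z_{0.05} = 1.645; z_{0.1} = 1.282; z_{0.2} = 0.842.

n = 71 per group

For two independent groups with equal n: n = 2·((z_{α} + z_β) / d)².
z_{α} + z_β = 1.645 + 0.842 = 2.487.
n = 2 × (2.487 / 0.42)² = 2 × 5.921² = 2 × 35.06 = 70.1.
Round up to the next whole participant.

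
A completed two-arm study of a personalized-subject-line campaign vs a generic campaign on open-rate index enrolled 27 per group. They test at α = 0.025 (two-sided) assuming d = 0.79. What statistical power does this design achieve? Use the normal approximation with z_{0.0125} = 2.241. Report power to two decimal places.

For two equal groups, power = Φ(d·√(n/2) − z_{α/2}).
d·√(n/2) = 0.79 × √(27/2) = 0.79 × 3.674 = 2.903.
z_β = 2.903 − 2.241 = 0.662.
Power = Φ(0.662) = 0.746.

power ≈ 0.75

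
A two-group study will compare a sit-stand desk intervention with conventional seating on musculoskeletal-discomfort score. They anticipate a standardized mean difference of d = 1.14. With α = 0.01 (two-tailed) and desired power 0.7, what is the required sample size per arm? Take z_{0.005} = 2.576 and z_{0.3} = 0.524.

n = 15 per group

For two independent groups with equal n: n = 2·((z_{α/2} + z_β) / d)².
z_{α/2} + z_β = 2.576 + 0.524 = 3.100.
n = 2 × (3.100 / 1.14)² = 2 × 2.719² = 2 × 7.39 = 14.8.
Round up to the next whole participant.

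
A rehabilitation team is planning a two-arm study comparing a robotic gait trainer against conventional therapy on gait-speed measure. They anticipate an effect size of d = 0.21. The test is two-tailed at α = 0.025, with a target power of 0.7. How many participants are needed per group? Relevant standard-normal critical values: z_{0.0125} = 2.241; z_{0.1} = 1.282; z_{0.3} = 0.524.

n = 347 per group

For two independent groups with equal n: n = 2·((z_{α/2} + z_β) / d)².
z_{α/2} + z_β = 2.241 + 0.524 = 2.765.
n = 2 × (2.765 / 0.21)² = 2 × 13.167² = 2 × 173.36 = 346.7.
Round up to the next whole participant.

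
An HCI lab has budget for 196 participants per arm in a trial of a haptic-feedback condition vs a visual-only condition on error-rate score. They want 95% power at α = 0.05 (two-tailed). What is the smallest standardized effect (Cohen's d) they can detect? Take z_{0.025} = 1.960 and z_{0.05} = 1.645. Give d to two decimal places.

d_min ≈ 0.36

For two independent groups of n = 196 each: d_min = (z_{α/2} + z_β)·√(2/n).
z-sum = 1.960 + 1.645 = 3.605.
d_min = 3.605 × √(2/196) = 3.605 × 0.1010 = 0.364.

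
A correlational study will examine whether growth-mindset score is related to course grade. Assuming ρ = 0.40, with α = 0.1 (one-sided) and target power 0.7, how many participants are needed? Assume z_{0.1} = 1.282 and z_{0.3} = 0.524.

Fisher's z: C = ½·ln((1+r)/(1−r)) = ½·ln(2.3333) = 0.4236.
n = ((z_{α} + z_β)/C)² + 3.
(1.282 + 0.524) / 0.4236 = 1.806 / 0.4236 = 4.263.
n = 4.263² + 3 = 18.18 + 3 = 21.2.
Round up.

n = 22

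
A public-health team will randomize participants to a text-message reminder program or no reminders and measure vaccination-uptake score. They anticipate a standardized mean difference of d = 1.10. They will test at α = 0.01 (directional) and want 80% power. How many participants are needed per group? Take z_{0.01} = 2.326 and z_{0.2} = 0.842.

n = 17 per group

For two independent groups with equal n: n = 2·((z_{α} + z_β) / d)².
z_{α} + z_β = 2.326 + 0.842 = 3.168.
n = 2 × (3.168 / 1.10)² = 2 × 2.880² = 2 × 8.29 = 16.6.
Round up to the next whole participant.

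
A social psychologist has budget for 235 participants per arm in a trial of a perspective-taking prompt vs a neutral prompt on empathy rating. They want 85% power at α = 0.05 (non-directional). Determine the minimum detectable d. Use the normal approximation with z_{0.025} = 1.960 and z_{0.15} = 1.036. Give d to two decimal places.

For two independent groups of n = 235 each: d_min = (z_{α/2} + z_β)·√(2/n).
z-sum = 1.960 + 1.036 = 2.996.
d_min = 2.996 × √(2/235) = 2.996 × 0.0923 = 0.276.

d_min ≈ 0.28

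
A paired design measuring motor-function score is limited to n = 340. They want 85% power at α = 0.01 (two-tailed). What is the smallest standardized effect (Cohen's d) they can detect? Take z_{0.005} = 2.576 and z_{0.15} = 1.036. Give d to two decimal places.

d_min ≈ 0.20

For a single sample (or paired design) of n = 340: d_min = (z_{α/2} + z_β)/√n.
z-sum = 2.576 + 1.036 = 3.612.
d_min = 3.612 / √340 = 3.612 / 18.439 = 0.196.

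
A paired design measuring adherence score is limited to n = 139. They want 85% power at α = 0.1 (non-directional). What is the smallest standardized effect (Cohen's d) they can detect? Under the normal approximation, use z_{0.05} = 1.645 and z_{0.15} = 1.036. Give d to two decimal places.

For a single sample (or paired design) of n = 139: d_min = (z_{α/2} + z_β)/√n.
z-sum = 1.645 + 1.036 = 2.681.
d_min = 2.681 / √139 = 2.681 / 11.790 = 0.227.

d_min ≈ 0.23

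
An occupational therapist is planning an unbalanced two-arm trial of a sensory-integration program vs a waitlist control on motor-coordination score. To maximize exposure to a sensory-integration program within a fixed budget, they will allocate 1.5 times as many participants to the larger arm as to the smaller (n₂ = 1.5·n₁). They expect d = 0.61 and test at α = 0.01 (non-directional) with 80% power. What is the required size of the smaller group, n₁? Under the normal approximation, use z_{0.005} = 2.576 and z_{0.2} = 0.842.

With allocation ratio k = n₂/n₁ = 1.5, Var(x̄₁−x̄₂) = σ²(1/n₁ + 1/(k·n₁)) = σ²·(k+1)/(k·n₁).
So n₁ = (1 + 1/k)·((z_{α/2} + z_β)/d)² = 1.667 × (3.418/0.61)².
n₁ = 1.667 × 31.40 = 52.3.
Round up: n₁ = 53, giving n₂ = ⌈1.5 × 53⌉ = ⌈79.5⌉ = 80.

n₁ = 53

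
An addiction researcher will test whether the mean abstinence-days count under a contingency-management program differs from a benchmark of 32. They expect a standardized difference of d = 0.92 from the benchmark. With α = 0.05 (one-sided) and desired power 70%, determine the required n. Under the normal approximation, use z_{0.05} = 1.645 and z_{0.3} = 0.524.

For a one-sample test: n = ((z_{α} + z_β) / d)².
z_{α} + z_β = 1.645 + 0.524 = 2.169.
n = (2.169 / 0.92)² = 2.358² = 5.56.
Round up.

n = 6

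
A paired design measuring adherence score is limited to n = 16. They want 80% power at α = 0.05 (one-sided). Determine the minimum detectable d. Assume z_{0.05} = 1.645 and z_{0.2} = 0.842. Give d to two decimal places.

For a single sample (or paired design) of n = 16: d_min = (z_{α} + z_β)/√n.
z-sum = 1.645 + 0.842 = 2.487.
d_min = 2.487 / √16 = 2.487 / 4.000 = 0.622.

d_min ≈ 0.62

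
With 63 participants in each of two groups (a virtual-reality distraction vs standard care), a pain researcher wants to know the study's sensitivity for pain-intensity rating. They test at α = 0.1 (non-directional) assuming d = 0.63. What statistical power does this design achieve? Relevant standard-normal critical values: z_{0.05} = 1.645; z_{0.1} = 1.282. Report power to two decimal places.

For two equal groups, power = Φ(d·√(n/2) − z_{α/2}).
d·√(n/2) = 0.63 × √(63/2) = 0.63 × 5.612 = 3.536.
z_β = 3.536 − 1.645 = 1.891.
Power = Φ(1.891) = 0.971.

power ≈ 0.97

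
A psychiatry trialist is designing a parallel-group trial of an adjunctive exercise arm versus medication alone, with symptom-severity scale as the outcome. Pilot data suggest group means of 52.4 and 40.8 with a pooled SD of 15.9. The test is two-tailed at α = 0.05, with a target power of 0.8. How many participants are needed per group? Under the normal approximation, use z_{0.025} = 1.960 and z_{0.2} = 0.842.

Cohen's d = |M₁ − M₂| / SD_pooled = |52.4 − 40.8| / 15.9 = 11.6 / 15.9 = 0.730.
For two independent groups with equal n: n = 2·((z_{α/2} + z_β) / d)².
z_{α/2} + z_β = 1.960 + 0.842 = 2.802.
n = 2 × (2.802 / 0.730)² = 2 × 3.838² = 2 × 14.73 = 29.5.
Round up to the next whole participant.

n = 30 per group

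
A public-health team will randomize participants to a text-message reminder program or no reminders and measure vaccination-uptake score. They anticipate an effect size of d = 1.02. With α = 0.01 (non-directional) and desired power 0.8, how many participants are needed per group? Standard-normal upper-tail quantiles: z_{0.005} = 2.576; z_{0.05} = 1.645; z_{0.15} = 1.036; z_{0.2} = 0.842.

n = 23 per group

For two independent groups with equal n: n = 2·((z_{α/2} + z_β) / d)².
z_{α/2} + z_β = 2.576 + 0.842 = 3.418.
n = 2 × (3.418 / 1.02)² = 2 × 3.351² = 2 × 11.23 = 22.5.
Round up to the next whole participant.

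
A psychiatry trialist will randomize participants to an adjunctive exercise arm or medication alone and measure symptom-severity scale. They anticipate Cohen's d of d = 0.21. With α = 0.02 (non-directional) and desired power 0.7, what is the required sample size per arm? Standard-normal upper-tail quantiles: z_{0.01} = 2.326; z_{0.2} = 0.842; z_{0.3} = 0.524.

For two independent groups with equal n: n = 2·((z_{α/2} + z_β) / d)².
z_{α/2} + z_β = 2.326 + 0.524 = 2.850.
n = 2 × (2.850 / 0.21)² = 2 × 13.571² = 2 × 184.18 = 368.4.
Round up to the next whole participant.

n = 369 per group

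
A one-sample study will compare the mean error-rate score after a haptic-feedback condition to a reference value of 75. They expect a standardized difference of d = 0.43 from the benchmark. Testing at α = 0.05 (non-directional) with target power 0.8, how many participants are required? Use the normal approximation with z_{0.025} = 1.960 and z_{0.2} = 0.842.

n = 43

For a one-sample test: n = ((z_{α/2} + z_β) / d)².
z_{α/2} + z_β = 1.960 + 0.842 = 2.802.
n = (2.802 / 0.43)² = 6.516² = 42.46.
Round up.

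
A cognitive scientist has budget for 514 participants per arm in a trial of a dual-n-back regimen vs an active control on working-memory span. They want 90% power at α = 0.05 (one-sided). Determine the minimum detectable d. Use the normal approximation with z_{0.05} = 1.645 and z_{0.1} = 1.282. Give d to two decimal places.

For two independent groups of n = 514 each: d_min = (z_{α} + z_β)·√(2/n).
z-sum = 1.645 + 1.282 = 2.927.
d_min = 2.927 × √(2/514) = 2.927 × 0.0624 = 0.183.

d_min ≈ 0.18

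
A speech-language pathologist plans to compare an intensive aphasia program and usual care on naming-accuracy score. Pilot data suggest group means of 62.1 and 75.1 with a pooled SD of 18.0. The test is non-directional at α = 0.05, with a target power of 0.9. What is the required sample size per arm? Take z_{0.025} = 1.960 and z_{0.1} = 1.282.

Cohen's d = |M₁ − M₂| / SD_pooled = |62.1 − 75.1| / 18.0 = 13.0 / 18.0 = 0.722.
For two independent groups with equal n: n = 2·((z_{α/2} + z_β) / d)².
z_{α/2} + z_β = 1.960 + 1.282 = 3.242.
n = 2 × (3.242 / 0.722)² = 2 × 4.490² = 2 × 20.16 = 40.3.
Round up to the next whole participant.

n = 41 per group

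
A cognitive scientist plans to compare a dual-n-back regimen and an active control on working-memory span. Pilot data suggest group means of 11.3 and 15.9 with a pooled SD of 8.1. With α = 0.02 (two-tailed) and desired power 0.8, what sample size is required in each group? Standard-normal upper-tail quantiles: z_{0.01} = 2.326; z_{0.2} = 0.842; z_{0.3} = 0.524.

n = 63 per group

Cohen's d = |M₁ − M₂| / SD_pooled = |11.3 − 15.9| / 8.1 = 4.6 / 8.1 = 0.568.
For two independent groups with equal n: n = 2·((z_{α/2} + z_β) / d)².
z_{α/2} + z_β = 2.326 + 0.842 = 3.168.
n = 2 × (3.168 / 0.568)² = 2 × 5.577² = 2 × 31.11 = 62.2.
Round up to the next whole participant.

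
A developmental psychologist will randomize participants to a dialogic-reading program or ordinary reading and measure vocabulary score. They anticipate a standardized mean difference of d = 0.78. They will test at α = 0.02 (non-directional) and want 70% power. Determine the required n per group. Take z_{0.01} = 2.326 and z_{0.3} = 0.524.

For two independent groups with equal n: n = 2·((z_{α/2} + z_β) / d)².
z_{α/2} + z_β = 2.326 + 0.524 = 2.850.
n = 2 × (2.850 / 0.78)² = 2 × 3.654² = 2 × 13.35 = 26.7.
Round up to the next whole participant.

n = 27 per group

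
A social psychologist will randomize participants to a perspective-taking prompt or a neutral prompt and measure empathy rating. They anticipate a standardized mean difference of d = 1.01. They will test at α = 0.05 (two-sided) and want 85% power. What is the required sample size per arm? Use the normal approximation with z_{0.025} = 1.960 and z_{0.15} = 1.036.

For two independent groups with equal n: n = 2·((z_{α/2} + z_β) / d)².
z_{α/2} + z_β = 1.960 + 1.036 = 2.996.
n = 2 × (2.996 / 1.01)² = 2 × 2.966² = 2 × 8.80 = 17.6.
Round up to the next whole participant.

n = 18 per group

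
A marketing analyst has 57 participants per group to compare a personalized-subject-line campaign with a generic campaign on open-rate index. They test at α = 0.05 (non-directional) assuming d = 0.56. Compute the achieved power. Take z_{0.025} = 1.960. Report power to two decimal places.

power ≈ 0.85

For two equal groups, power = Φ(d·√(n/2) − z_{α/2}).
d·√(n/2) = 0.56 × √(57/2) = 0.56 × 5.339 = 2.990.
z_β = 2.990 − 1.960 = 1.030.
Power = Φ(1.030) = 0.848.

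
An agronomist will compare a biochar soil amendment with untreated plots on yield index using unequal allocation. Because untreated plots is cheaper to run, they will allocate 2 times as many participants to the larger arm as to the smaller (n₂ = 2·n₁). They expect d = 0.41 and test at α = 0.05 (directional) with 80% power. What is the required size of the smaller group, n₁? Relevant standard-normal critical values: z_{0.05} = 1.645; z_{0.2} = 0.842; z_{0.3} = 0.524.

n₁ = 56

With allocation ratio k = n₂/n₁ = 2, Var(x̄₁−x̄₂) = σ²(1/n₁ + 1/(k·n₁)) = σ²·(k+1)/(k·n₁).
So n₁ = (1 + 1/k)·((z_{α} + z_β)/d)² = 1.500 × (2.487/0.41)².
n₁ = 1.500 × 36.79 = 55.2.
Round up: n₁ = 56, giving n₂ = 2 × 56 = 112.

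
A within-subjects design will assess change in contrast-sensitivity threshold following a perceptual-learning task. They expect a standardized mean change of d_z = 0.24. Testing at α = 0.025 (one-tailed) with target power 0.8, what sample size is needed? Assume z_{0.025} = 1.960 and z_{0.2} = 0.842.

n = 137 pairs

For a paired (one-sample on differences) test: n = ((z_{α} + z_β) / d)².
z_{α} + z_β = 1.960 + 0.842 = 2.802.
n = (2.802 / 0.24)² = 11.675² = 136.31.
Round up.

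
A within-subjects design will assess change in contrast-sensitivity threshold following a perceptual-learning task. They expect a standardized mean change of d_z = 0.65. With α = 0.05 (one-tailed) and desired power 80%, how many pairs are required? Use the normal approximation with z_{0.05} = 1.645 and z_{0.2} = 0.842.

For a paired (one-sample on differences) test: n = ((z_{α} + z_β) / d)².
z_{α} + z_β = 1.645 + 0.842 = 2.487.
n = (2.487 / 0.65)² = 3.826² = 14.64.
Round up.

n = 15 pairs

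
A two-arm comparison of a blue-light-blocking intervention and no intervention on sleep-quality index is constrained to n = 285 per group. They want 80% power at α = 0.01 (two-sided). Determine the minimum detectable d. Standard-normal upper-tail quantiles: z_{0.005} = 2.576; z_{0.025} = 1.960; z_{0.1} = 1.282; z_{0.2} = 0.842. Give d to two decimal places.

d_min ≈ 0.29

For two independent groups of n = 285 each: d_min = (z_{α/2} + z_β)·√(2/n).
z-sum = 2.576 + 0.842 = 3.418.
d_min = 3.418 × √(2/285) = 3.418 × 0.0838 = 0.286.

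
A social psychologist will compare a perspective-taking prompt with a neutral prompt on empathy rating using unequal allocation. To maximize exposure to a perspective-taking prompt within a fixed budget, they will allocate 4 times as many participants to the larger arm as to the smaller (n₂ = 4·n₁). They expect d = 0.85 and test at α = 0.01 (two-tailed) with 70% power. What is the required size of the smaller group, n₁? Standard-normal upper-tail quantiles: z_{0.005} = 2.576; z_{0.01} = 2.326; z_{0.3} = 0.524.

With allocation ratio k = n₂/n₁ = 4, Var(x̄₁−x̄₂) = σ²(1/n₁ + 1/(k·n₁)) = σ²·(k+1)/(k·n₁).
So n₁ = (1 + 1/k)·((z_{α/2} + z_β)/d)² = 1.250 × (3.100/0.85)².
n₁ = 1.250 × 13.30 = 16.6.
Round up: n₁ = 17, giving n₂ = 4 × 17 = 68.

n₁ = 17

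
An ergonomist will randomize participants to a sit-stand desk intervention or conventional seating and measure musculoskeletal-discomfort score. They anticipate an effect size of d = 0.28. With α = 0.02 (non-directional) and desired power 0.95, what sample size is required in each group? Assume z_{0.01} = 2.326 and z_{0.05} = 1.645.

n = 403 per group

For two independent groups with equal n: n = 2·((z_{α/2} + z_β) / d)².
z_{α/2} + z_β = 2.326 + 1.645 = 3.971.
n = 2 × (3.971 / 0.28)² = 2 × 14.182² = 2 × 201.13 = 402.3.
Round up to the next whole participant.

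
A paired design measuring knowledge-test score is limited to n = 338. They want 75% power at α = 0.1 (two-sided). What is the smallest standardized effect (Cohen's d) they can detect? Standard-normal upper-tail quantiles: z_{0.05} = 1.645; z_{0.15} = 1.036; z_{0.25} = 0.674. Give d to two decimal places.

d_min ≈ 0.13

For a single sample (or paired design) of n = 338: d_min = (z_{α/2} + z_β)/√n.
z-sum = 1.645 + 0.674 = 2.319.
d_min = 2.319 / √338 = 2.319 / 18.385 = 0.126.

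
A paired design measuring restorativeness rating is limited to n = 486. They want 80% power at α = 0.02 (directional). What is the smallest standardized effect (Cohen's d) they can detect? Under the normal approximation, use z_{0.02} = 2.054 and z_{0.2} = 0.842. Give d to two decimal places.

d_min ≈ 0.13

For a single sample (or paired design) of n = 486: d_min = (z_{α} + z_β)/√n.
z-sum = 2.054 + 0.842 = 2.896.
d_min = 2.896 / √486 = 2.896 / 22.045 = 0.131.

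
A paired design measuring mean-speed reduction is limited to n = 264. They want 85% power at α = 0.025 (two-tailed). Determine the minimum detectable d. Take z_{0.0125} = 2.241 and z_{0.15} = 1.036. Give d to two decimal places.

For a single sample (or paired design) of n = 264: d_min = (z_{α/2} + z_β)/√n.
z-sum = 2.241 + 1.036 = 3.277.
d_min = 3.277 / √264 = 3.277 / 16.248 = 0.202.

d_min ≈ 0.20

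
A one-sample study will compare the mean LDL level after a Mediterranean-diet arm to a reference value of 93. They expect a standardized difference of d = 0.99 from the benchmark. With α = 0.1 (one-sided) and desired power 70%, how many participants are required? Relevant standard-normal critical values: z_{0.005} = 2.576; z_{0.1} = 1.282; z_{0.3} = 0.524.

n = 4

For a one-sample test: n = ((z_{α} + z_β) / d)².
z_{α} + z_β = 1.282 + 0.524 = 1.806.
n = (1.806 / 0.99)² = 1.824² = 3.33.
Round up.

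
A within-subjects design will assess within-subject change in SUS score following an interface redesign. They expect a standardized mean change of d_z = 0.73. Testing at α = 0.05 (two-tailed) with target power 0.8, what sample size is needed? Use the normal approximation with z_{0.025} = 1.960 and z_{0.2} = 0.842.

For a paired (one-sample on differences) test: n = ((z_{α/2} + z_β) / d)².
z_{α/2} + z_β = 1.960 + 0.842 = 2.802.
n = (2.802 / 0.73)² = 3.838² = 14.73.
Round up.

n = 15 pairs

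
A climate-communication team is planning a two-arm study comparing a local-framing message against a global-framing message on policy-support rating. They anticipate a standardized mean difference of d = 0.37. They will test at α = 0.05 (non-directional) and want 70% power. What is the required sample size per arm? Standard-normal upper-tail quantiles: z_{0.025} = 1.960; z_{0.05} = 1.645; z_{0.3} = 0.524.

n = 91 per group

For two independent groups with equal n: n = 2·((z_{α/2} + z_β) / d)².
z_{α/2} + z_β = 1.960 + 0.524 = 2.484.
n = 2 × (2.484 / 0.37)² = 2 × 6.714² = 2 × 45.07 = 90.1.
Round up to the next whole participant.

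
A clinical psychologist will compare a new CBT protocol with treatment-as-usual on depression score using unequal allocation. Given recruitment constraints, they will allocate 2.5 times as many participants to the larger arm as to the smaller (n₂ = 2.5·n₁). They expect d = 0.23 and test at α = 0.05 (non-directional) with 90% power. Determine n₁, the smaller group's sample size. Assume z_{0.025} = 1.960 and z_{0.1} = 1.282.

With allocation ratio k = n₂/n₁ = 2.5, Var(x̄₁−x̄₂) = σ²(1/n₁ + 1/(k·n₁)) = σ²·(k+1)/(k·n₁).
So n₁ = (1 + 1/k)·((z_{α/2} + z_β)/d)² = 1.400 × (3.242/0.23)².
n₁ = 1.400 × 198.69 = 278.2.
Round up: n₁ = 279, giving n₂ = ⌈2.5 × 279⌉ = ⌈697.5⌉ = 698.

n₁ = 279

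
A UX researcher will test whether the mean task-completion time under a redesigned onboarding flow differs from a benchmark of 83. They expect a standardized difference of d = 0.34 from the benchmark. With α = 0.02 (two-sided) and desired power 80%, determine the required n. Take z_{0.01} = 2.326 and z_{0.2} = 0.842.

For a one-sample test: n = ((z_{α/2} + z_β) / d)².
z_{α/2} + z_β = 2.326 + 0.842 = 3.168.
n = (3.168 / 0.34)² = 9.318² = 86.82.
Round up.

n = 87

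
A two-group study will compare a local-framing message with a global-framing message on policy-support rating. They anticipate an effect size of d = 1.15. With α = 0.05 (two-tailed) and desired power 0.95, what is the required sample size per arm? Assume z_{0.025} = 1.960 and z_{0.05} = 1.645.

n = 20 per group

For two independent groups with equal n: n = 2·((z_{α/2} + z_β) / d)².
z_{α/2} + z_β = 1.960 + 1.645 = 3.605.
n = 2 × (3.605 / 1.15)² = 2 × 3.135² = 2 × 9.83 = 19.7.
Round up to the next whole participant.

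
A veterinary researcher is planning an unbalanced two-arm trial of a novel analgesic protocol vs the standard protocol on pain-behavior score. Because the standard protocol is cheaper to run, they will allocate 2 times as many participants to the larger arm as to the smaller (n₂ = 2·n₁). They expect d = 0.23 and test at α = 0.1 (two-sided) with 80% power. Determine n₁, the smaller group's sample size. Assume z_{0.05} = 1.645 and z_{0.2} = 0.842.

n₁ = 176

With allocation ratio k = n₂/n₁ = 2, Var(x̄₁−x̄₂) = σ²(1/n₁ + 1/(k·n₁)) = σ²·(k+1)/(k·n₁).
So n₁ = (1 + 1/k)·((z_{α/2} + z_β)/d)² = 1.500 × (2.487/0.23)².
n₁ = 1.500 × 116.92 = 175.4.
Round up: n₁ = 176, giving n₂ = 2 × 176 = 352.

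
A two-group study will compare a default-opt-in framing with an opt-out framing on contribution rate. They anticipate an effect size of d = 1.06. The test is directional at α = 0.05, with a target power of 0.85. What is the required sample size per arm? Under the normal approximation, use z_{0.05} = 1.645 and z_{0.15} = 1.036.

n = 13 per group

For two independent groups with equal n: n = 2·((z_{α} + z_β) / d)².
z_{α} + z_β = 1.645 + 1.036 = 2.681.
n = 2 × (2.681 / 1.06)² = 2 × 2.529² = 2 × 6.40 = 12.8.
Round up to the next whole participant.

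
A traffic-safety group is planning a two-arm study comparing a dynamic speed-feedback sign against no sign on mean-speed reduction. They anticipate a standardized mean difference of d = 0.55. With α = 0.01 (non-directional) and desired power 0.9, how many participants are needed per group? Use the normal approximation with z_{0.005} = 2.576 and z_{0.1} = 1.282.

n = 99 per group

For two independent groups with equal n: n = 2·((z_{α/2} + z_β) / d)².
z_{α/2} + z_β = 2.576 + 1.282 = 3.858.
n = 2 × (3.858 / 0.55)² = 2 × 7.015² = 2 × 49.20 = 98.4.
Round up to the next whole participant.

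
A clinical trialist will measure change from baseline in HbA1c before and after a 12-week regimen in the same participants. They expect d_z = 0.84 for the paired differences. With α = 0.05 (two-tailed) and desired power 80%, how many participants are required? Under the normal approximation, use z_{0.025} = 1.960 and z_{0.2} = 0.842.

For a paired (one-sample on differences) test: n = ((z_{α/2} + z_β) / d)².
z_{α/2} + z_β = 1.960 + 0.842 = 2.802.
n = (2.802 / 0.84)² = 3.336² = 11.13.
Round up.

n = 12 pairs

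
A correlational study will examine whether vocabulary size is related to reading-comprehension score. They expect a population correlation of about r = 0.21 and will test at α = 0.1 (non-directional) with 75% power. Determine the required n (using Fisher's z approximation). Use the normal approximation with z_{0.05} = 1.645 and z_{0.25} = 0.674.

n = 122

Fisher's z: C = ½·ln((1+r)/(1−r)) = ½·ln(1.5316) = 0.2132.
n = ((z_{α/2} + z_β)/C)² + 3.
(1.645 + 0.674) / 0.2132 = 2.319 / 0.2132 = 10.877.
n = 10.877² + 3 = 118.31 + 3 = 121.3.
Round up.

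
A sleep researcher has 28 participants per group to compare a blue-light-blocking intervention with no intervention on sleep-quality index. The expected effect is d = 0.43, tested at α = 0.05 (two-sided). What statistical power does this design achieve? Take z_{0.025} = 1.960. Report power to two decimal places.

For two equal groups, power = Φ(d·√(n/2) − z_{α/2}).
d·√(n/2) = 0.43 × √(28/2) = 0.43 × 3.742 = 1.609.
z_β = 1.609 − 1.960 = -0.351.
Power = Φ(-0.351) = 0.363.

power ≈ 0.36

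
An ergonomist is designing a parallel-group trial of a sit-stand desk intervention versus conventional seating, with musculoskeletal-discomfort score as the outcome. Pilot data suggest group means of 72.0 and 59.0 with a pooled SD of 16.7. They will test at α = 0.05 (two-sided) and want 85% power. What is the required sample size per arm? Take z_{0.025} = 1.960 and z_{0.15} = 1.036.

Cohen's d = |M₁ − M₂| / SD_pooled = |72.0 − 59.0| / 16.7 = 13.0 / 16.7 = 0.778.
For two independent groups with equal n: n = 2·((z_{α/2} + z_β) / d)².
z_{α/2} + z_β = 1.960 + 1.036 = 2.996.
n = 2 × (2.996 / 0.778)² = 2 × 3.851² = 2 × 14.83 = 29.7.
Round up to the next whole participant.

n = 30 per group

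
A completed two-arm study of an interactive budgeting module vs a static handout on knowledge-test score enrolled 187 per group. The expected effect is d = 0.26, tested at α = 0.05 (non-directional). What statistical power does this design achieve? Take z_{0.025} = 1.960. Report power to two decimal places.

For two equal groups, power = Φ(d·√(n/2) − z_{α/2}).
d·√(n/2) = 0.26 × √(187/2) = 0.26 × 9.670 = 2.514.
z_β = 2.514 − 1.960 = 0.554.
Power = Φ(0.554) = 0.710.

power ≈ 0.71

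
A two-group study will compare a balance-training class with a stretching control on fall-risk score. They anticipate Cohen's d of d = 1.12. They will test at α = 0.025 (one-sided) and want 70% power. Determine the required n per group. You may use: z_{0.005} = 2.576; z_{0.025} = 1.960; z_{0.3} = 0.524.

n = 10 per group

For two independent groups with equal n: n = 2·((z_{α} + z_β) / d)².
z_{α} + z_β = 1.960 + 0.524 = 2.484.
n = 2 × (2.484 / 1.12)² = 2 × 2.218² = 2 × 4.92 = 9.8.
Round up to the next whole participant.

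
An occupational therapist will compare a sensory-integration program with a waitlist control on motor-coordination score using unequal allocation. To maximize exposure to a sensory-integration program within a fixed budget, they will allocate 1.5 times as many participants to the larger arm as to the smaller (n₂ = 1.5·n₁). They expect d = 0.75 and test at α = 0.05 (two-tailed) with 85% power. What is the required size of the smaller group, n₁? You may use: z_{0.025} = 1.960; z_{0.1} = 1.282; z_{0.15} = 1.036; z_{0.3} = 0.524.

n₁ = 27

With allocation ratio k = n₂/n₁ = 1.5, Var(x̄₁−x̄₂) = σ²(1/n₁ + 1/(k·n₁)) = σ²·(k+1)/(k·n₁).
So n₁ = (1 + 1/k)·((z_{α/2} + z_β)/d)² = 1.667 × (2.996/0.75)².
n₁ = 1.667 × 15.96 = 26.6.
Round up: n₁ = 27, giving n₂ = ⌈1.5 × 27⌉ = ⌈40.5⌉ = 41.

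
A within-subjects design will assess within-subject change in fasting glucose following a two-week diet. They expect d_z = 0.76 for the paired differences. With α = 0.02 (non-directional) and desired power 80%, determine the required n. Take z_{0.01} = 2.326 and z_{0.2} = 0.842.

n = 18 pairs

For a paired (one-sample on differences) test: n = ((z_{α/2} + z_β) / d)².
z_{α/2} + z_β = 2.326 + 0.842 = 3.168.
n = (3.168 / 0.76)² = 4.168² = 17.38.
Round up.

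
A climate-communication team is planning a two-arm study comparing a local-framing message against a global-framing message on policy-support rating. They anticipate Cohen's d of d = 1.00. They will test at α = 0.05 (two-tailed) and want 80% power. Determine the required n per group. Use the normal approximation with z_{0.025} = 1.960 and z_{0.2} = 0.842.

n = 16 per group

For two independent groups with equal n: n = 2·((z_{α/2} + z_β) / d)².
z_{α/2} + z_β = 1.960 + 0.842 = 2.802.
n = 2 × (2.802 / 1.00)² = 2 × 2.802² = 2 × 7.85 = 15.7.
Round up to the next whole participant.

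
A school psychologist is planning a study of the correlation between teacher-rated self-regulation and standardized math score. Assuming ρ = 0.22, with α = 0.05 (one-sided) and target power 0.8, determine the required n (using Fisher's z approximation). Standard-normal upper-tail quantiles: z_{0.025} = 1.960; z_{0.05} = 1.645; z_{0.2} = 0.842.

Fisher's z: C = ½·ln((1+r)/(1−r)) = ½·ln(1.5641) = 0.2237.
n = ((z_{α} + z_β)/C)² + 3.
(1.645 + 0.842) / 0.2237 = 2.487 / 0.2237 = 11.118.
n = 11.118² + 3 = 123.60 + 3 = 126.6.
Round up.

n = 127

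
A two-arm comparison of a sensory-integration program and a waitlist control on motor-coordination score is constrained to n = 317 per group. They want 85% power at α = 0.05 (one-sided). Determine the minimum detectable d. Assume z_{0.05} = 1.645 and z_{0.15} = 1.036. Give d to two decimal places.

For two independent groups of n = 317 each: d_min = (z_{α} + z_β)·√(2/n).
z-sum = 1.645 + 1.036 = 2.681.
d_min = 2.681 × √(2/317) = 2.681 × 0.0794 = 0.213.

d_min ≈ 0.21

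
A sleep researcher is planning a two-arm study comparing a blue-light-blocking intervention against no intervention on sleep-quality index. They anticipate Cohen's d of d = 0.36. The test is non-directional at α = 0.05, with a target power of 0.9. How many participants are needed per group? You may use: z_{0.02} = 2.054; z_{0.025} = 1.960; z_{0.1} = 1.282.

For two independent groups with equal n: n = 2·((z_{α/2} + z_β) / d)².
z_{α/2} + z_β = 1.960 + 1.282 = 3.242.
n = 2 × (3.242 / 0.36)² = 2 × 9.006² = 2 × 81.10 = 162.2.
Round up to the next whole participant.

n = 163 per group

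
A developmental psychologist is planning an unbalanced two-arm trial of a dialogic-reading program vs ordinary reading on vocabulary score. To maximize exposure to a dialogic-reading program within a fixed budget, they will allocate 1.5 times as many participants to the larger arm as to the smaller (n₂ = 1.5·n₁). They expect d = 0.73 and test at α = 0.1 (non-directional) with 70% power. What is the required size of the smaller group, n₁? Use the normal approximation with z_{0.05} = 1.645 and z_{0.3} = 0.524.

n₁ = 15

With allocation ratio k = n₂/n₁ = 1.5, Var(x̄₁−x̄₂) = σ²(1/n₁ + 1/(k·n₁)) = σ²·(k+1)/(k·n₁).
So n₁ = (1 + 1/k)·((z_{α/2} + z_β)/d)² = 1.667 × (2.169/0.73)².
n₁ = 1.667 × 8.83 = 14.7.
Round up: n₁ = 15, giving n₂ = ⌈1.5 × 15⌉ = ⌈22.5⌉ = 23.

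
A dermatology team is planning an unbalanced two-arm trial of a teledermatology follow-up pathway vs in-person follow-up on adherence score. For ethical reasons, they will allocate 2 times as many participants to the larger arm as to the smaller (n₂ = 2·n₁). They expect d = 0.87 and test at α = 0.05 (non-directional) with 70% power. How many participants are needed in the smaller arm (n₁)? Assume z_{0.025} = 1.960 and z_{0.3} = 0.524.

With allocation ratio k = n₂/n₁ = 2, Var(x̄₁−x̄₂) = σ²(1/n₁ + 1/(k·n₁)) = σ²·(k+1)/(k·n₁).
So n₁ = (1 + 1/k)·((z_{α/2} + z_β)/d)² = 1.500 × (2.484/0.87)².
n₁ = 1.500 × 8.15 = 12.2.
Round up: n₁ = 13, giving n₂ = 2 × 13 = 26.

n₁ = 13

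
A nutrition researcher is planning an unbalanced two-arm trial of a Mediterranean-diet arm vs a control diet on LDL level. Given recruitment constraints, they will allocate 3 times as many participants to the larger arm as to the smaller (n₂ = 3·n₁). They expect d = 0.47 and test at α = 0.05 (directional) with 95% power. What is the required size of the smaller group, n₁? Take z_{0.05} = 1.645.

With allocation ratio k = n₂/n₁ = 3, Var(x̄₁−x̄₂) = σ²(1/n₁ + 1/(k·n₁)) = σ²·(k+1)/(k·n₁).
So n₁ = (1 + 1/k)·((z_{α} + z_β)/d)² = 1.333 × (3.290/0.47)².
n₁ = 1.333 × 49.00 = 65.3.
Round up: n₁ = 66, giving n₂ = 3 × 66 = 198.

n₁ = 66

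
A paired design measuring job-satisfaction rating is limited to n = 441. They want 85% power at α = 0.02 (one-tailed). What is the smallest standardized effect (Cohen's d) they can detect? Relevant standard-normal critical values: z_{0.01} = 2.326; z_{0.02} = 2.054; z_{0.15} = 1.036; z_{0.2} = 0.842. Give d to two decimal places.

For a single sample (or paired design) of n = 441: d_min = (z_{α} + z_β)/√n.
z-sum = 2.054 + 1.036 = 3.090.
d_min = 3.090 / √441 = 3.090 / 21.000 = 0.147.

d_min ≈ 0.15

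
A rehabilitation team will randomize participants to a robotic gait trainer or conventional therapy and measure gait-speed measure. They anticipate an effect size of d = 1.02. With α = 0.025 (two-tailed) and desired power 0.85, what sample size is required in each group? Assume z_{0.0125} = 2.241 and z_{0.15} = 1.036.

n = 21 per group

For two independent groups with equal n: n = 2·((z_{α/2} + z_β) / d)².
z_{α/2} + z_β = 2.241 + 1.036 = 3.277.
n = 2 × (3.277 / 1.02)² = 2 × 3.213² = 2 × 10.32 = 20.6.
Round up to the next whole participant.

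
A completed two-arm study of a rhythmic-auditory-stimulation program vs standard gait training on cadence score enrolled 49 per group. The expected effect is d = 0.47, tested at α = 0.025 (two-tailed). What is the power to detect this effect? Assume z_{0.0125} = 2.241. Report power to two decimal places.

power ≈ 0.53

For two equal groups, power = Φ(d·√(n/2) − z_{α/2}).
d·√(n/2) = 0.47 × √(49/2) = 0.47 × 4.950 = 2.326.
z_β = 2.326 − 2.241 = 0.085.
Power = Φ(0.085) = 0.534.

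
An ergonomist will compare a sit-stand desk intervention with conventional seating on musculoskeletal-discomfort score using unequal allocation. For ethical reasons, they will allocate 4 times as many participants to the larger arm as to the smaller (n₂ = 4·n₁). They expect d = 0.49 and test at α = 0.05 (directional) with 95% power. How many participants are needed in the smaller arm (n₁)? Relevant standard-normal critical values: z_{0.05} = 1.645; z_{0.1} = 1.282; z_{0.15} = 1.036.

n₁ = 57

With allocation ratio k = n₂/n₁ = 4, Var(x̄₁−x̄₂) = σ²(1/n₁ + 1/(k·n₁)) = σ²·(k+1)/(k·n₁).
So n₁ = (1 + 1/k)·((z_{α} + z_β)/d)² = 1.250 × (3.290/0.49)².
n₁ = 1.250 × 45.08 = 56.4.
Round up: n₁ = 57, giving n₂ = 4 × 57 = 228.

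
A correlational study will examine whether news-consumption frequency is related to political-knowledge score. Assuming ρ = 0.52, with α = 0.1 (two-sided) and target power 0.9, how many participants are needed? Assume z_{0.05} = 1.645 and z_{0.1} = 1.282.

Fisher's z: C = ½·ln((1+r)/(1−r)) = ½·ln(3.1667) = 0.5763.
n = ((z_{α/2} + z_β)/C)² + 3.
(1.645 + 1.282) / 0.5763 = 2.927 / 0.5763 = 5.079.
n = 5.079² + 3 = 25.80 + 3 = 28.8.
Round up.

n = 29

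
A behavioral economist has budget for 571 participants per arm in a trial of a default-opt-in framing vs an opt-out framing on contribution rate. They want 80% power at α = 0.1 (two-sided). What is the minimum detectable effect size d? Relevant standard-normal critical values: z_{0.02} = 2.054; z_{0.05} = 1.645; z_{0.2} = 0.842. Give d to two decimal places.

For two independent groups of n = 571 each: d_min = (z_{α/2} + z_β)·√(2/n).
z-sum = 1.645 + 0.842 = 2.487.
d_min = 2.487 × √(2/571) = 2.487 × 0.0592 = 0.147.

d_min ≈ 0.15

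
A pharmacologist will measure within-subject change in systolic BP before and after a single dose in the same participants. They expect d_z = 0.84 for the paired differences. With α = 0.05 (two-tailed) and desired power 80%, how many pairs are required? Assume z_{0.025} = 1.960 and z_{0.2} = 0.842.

n = 12 pairs

For a paired (one-sample on differences) test: n = ((z_{α/2} + z_β) / d)².
z_{α/2} + z_β = 1.960 + 0.842 = 2.802.
n = (2.802 / 0.84)² = 3.336² = 11.13.
Round up.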